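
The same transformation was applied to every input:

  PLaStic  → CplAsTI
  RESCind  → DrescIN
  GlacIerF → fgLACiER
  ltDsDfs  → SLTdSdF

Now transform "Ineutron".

What's happening: move the last character to the front, then flip the case of every letter.
Working it through for "Ineutron": intermediate "nIneutro", final "NiNEUTRO".

NiNEUTRO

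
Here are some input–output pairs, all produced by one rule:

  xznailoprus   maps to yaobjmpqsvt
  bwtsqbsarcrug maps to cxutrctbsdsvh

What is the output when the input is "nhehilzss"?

Each output is the input with this applied: shift every letter 1 place forward in the alphabet (wrapping around).
So "nhehilzss" becomes "oifijmatt".

oifijmatt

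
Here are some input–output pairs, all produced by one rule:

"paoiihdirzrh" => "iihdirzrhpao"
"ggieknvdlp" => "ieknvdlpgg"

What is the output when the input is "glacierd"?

lacierdg

The rule is to swap the front and back halves of the string, then move the last 3 characters to the front (rotate right by 3).
Applying both steps to "glacierd": "ierdglac", then "lacierdg".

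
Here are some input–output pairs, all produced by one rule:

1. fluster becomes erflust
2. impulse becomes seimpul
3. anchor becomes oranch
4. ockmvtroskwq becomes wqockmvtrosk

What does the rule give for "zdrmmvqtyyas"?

aszdrmmvqtyy

The rule is to move the last 2 characters to the front (rotate right by 2).
For "zdrmmvqtyyas" the result is "aszdrmmvqtyy".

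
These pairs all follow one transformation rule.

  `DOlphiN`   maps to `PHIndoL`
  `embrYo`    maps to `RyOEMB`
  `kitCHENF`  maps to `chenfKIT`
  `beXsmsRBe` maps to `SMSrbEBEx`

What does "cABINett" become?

What's happening: move the first 3 characters to the end (rotate left by 3), then flip the case of every letter.
Working it through for "cABINett": intermediate "INettcAB", final "inETTCab".

inETTCab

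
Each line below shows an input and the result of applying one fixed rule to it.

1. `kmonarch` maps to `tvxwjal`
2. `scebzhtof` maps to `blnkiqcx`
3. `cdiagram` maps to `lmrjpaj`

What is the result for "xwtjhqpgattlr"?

gfcsqzypjccu

The pattern: shift every letter 9 places forward in the alphabet (wrapping around), then delete the last character.
"xwtjhqpgattlr" → "gfcsqzypjccua" → "gfcsqzypjccu".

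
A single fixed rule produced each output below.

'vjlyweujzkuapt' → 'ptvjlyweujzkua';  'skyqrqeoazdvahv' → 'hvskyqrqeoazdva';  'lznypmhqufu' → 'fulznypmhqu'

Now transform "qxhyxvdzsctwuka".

The transformation: move the last 2 characters to the front (rotate right by 2).
Doing the same to "qxhyxvdzsctwuka": "kaqxhyxvdzsctwu".

kaqxhyxvdzsctwu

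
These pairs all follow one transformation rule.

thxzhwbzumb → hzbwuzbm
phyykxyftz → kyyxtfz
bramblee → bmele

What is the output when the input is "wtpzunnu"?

Each output is the input with this applied: delete the first 3 characters, then swap each adjacent pair of characters (1↔2, 3↔4, ...).
For "wtpzunnu", step one produces "zunnu"; step two turns that into "uznnu".

uznnu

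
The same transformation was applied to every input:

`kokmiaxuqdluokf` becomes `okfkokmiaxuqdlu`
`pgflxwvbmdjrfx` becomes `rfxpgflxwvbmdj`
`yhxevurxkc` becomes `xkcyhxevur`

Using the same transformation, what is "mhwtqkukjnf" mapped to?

The transformation: move the last 3 characters to the front (rotate right by 3).
So "mhwtqkukjnf" becomes "jnfmhwtqkuk".

jnfmhwtqkuk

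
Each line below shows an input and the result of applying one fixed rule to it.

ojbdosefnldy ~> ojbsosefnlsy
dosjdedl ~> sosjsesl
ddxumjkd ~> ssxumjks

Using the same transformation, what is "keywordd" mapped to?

The pattern: replace every "d" with "s".
Applying that to "keywordd" gives "keyworss".

keyworss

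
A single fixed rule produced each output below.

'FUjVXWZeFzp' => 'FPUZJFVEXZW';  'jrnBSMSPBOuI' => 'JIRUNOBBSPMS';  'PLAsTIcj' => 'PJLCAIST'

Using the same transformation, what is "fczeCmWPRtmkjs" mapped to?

What's happening: take characters alternately from the front and the back (1st, last, 2nd, 2nd-last, ...), then convert every letter to uppercase.
For "fczeCmWPRtmkjs", step one produces "fscjzkemCtmRWP"; step two turns that into "FSCJZKEMCTMRWP".

FSCJZKEMCTMRWP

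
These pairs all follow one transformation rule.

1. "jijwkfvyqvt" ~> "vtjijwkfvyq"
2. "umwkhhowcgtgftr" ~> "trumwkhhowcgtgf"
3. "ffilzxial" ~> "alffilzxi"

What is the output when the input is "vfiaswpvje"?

The pattern: move the last 2 characters to the front (rotate right by 2).
For "vfiaswpvje" the result is "jevfiaswpv".

jevfiaswpv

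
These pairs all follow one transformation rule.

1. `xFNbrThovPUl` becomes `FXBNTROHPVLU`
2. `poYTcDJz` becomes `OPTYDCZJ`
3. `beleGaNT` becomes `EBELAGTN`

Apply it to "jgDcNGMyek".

GJCDGNYMKE

Each output is the input with this applied: swap each adjacent pair of characters (1↔2, 3↔4, ...), then convert every letter to uppercase.
Applying both steps to "jgDcNGMyek": "gjcDGNyMke", then "GJCDGNYMKE".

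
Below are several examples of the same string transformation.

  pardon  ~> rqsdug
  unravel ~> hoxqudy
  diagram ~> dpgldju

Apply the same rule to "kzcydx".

gancfb

Looking at the pairs, the operation is to move the last 2 characters to the front (rotate right by 2), then shift every letter 3 places forward in the alphabet (wrapping around).
Working it through for "kzcydx": intermediate "dxkzcy", final "gancfb".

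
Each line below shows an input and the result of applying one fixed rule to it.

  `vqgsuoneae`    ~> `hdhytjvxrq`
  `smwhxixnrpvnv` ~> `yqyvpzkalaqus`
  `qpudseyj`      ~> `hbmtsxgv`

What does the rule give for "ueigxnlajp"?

Each output is the input with this applied: move the last 3 characters to the front (rotate right by 3), then shift every letter 3 places forward in the alphabet (wrapping around).
"ueigxnlajp" → "dmsxhljaqo".
(Check on "smwhxixnrpvnv": → "vnvsmwhxixnrp" → "yqyvpzkalaqus" ✓)

dmsxhljaqo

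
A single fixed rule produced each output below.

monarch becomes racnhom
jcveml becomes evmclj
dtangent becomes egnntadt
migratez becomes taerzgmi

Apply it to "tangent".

egnntat

What's happening: move the last 3 characters to the front (rotate right by 3), then take characters alternately from the front and the back (1st, last, 2nd, 2nd-last, ...).
"tangent" → "enttang" → "egnntat".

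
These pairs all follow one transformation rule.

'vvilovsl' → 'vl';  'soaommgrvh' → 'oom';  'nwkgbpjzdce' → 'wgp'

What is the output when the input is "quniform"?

Looking at the pairs, the operation is to keep every other character starting from the second (positions 2nd, 4th, 6th, ...), then delete the last 2 characters.
On "quniform": the first step gives "uiom", and the second then gives "ui".

ui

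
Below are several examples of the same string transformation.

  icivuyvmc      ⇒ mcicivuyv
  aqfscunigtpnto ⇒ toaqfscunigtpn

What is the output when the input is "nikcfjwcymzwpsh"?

Looking at the pairs, the operation is to move the last 2 characters to the front (rotate right by 2).
Doing the same to "nikcfjwcymzwpsh": "shnikcfjwcymzwp".

shnikcfjwcymzwp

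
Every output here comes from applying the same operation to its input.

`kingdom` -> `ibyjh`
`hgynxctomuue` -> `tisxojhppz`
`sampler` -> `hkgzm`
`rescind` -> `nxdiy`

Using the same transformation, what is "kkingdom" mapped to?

Looking at the pairs, the operation is to shift every letter 5 places backward in the alphabet (wrapping around), then delete the first 2 characters.
Applying that to "kkingdom" gives "dibyjh".

dibyjh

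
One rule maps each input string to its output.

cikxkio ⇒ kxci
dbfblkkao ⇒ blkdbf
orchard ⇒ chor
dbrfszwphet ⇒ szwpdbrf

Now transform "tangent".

ngta

The pattern: delete the last 3 characters, then swap the front and back halves of the string.
On "tangent": the first step gives "tang", and the second then gives "ngta".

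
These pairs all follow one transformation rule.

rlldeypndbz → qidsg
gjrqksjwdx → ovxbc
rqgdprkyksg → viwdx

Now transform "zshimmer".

xnrw

The pattern: shift every letter 5 places forward in the alphabet (wrapping around), then keep every other character starting from the second (positions 2nd, 4th, 6th, ...).
For "zshimmer", step one produces "exmnrrjw"; step two turns that into "xnrw".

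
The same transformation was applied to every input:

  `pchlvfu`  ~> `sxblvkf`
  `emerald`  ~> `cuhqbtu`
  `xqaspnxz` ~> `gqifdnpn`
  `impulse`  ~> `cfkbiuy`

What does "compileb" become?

ecfyburs

Rule — shift every letter 10 places backward in the alphabet (wrapping around), then move the first character to the end.
Starting from "compileb": after the first operation, "secfybur"; after the second, "ecfyburs".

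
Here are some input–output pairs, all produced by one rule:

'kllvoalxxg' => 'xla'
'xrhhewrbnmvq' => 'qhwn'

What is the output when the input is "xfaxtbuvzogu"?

uabz

The transformation: keep one character in every 3, starting at position 3 (positions 3rd, 6th, 9th, ...), then move the last character to the front.
"xfaxtbuvzogu" → "abzu" → "uabz".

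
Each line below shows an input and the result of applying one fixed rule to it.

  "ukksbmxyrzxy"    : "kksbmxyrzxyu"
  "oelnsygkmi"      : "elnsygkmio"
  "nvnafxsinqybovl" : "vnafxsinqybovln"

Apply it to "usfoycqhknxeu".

The pattern: move the first character to the end.
Doing the same to "usfoycqhknxeu": "sfoycqhknxeuu".

sfoycqhknxeuu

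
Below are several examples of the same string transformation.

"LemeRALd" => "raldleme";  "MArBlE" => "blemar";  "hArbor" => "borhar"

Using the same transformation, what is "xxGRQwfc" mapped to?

qwfcxxgr

Each output is the input with this applied: swap the front and back halves of the string, then convert every letter to lowercase.
Applying both steps to "xxGRQwfc": "QwfcxxGR", then "qwfcxxgr".
(Check on "MArBlE": → "BlEMAr" → "blemar" ✓)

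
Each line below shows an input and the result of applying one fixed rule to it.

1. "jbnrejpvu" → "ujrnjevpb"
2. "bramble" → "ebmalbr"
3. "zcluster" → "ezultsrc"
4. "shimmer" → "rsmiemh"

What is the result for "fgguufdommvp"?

The pattern: swap each adjacent pair of characters (1↔2, 3↔4, ...), then swap the first and last characters.
On "fgguufdommvp": the first step gives "gfugfuodmmpv", and the second then gives "vfugfuodmmpg".

vfugfuodmmpg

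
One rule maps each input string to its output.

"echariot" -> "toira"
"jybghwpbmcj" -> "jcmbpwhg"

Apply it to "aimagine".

eniga

The pattern: reverse the string, then delete the last 3 characters.
On "aimagine": the first step gives "enigamia", and the second then gives "eniga".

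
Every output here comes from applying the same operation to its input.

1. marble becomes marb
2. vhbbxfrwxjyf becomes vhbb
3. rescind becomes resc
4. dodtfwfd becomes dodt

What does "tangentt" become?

Rule — keep only the first 4 characters.
On "tangentt" that produces "tang".

tang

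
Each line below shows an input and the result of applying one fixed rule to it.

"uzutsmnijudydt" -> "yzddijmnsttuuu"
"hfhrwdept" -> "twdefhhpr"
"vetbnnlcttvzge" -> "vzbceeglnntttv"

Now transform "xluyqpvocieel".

xyceeillopquv

Rule — sort the characters into alphabetical order, then move the last 2 characters to the front (rotate right by 2).
Applying both steps to "xluyqpvocieel": "ceeillopquvxy", then "xyceeillopquv".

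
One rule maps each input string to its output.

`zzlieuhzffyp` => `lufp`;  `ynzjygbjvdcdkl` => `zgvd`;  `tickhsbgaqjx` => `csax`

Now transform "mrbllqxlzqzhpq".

Each output is the input with this applied: keep one character in every 3, starting at position 3 (positions 3rd, 6th, 9th, ...).
Applying that to "mrbllqxlzqzhpq" gives "bqzh".

bqzh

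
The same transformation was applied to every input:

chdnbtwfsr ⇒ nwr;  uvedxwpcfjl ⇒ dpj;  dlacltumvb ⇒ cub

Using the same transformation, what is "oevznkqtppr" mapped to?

zqp

What's happening: delete the first 3 characters, then keep one character in every 3, starting at position 1 (positions 1st, 4th, 7th, ...).
Applying both steps to "oevznkqtppr": "znkqtppr", then "zqp".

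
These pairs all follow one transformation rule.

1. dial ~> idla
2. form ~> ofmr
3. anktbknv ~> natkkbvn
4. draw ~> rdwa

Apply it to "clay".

lcya

What's happening: swap each adjacent pair of characters (1↔2, 3↔4, ...).
For "clay" the result is "lcya".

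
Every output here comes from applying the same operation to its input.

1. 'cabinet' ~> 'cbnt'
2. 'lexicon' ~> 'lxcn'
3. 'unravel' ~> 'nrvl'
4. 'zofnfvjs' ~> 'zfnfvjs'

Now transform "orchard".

rchrd

Looking at the pairs, the operation is to remove every vowel.
Applying that to "orchard" gives "rchrd".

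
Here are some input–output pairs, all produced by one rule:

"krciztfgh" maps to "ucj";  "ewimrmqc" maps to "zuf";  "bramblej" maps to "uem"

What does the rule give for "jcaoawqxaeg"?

fdaj

In each case the input is transformed by: shift every letter 3 places forward in the alphabet (wrapping around), then keep one character in every 3, starting at position 2 (positions 2nd, 5th, 8th, ...).
"jcaoawqxaeg" → "mfdrdztadhj" → "fdaj".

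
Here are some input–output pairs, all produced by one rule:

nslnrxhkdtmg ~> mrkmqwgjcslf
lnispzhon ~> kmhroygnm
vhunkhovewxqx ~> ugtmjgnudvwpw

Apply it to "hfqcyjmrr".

gepbxilqq

What's happening: shift every letter 1 place backward in the alphabet (wrapping around).
So "hfqcyjmrr" becomes "gepbxilqq".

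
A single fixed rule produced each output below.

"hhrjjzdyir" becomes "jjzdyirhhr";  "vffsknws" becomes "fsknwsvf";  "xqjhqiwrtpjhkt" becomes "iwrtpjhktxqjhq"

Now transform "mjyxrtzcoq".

The pattern: move the last 2 characters to the front (rotate right by 2), then swap the front and back halves of the string.
On "mjyxrtzcoq": the first step gives "oqmjyxrtzc", and the second then gives "xrtzcoqmjy".
(Check on "vffsknws": → "wsvffskn" → "fsknwsvf" ✓)

xrtzcoqmjy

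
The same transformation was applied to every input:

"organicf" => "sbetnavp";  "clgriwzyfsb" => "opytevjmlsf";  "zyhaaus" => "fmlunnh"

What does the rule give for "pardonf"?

scneqba

The transformation: move the last character to the front, then shift every letter 13 places forward in the alphabet (wrapping around) — i.e. ROT13.
Applying both steps to "pardonf": "fpardon", then "scneqba".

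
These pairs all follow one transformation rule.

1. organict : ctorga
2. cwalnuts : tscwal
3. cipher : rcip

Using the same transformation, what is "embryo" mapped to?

oemb

The transformation: swap the front and back halves of the string, then delete the first 2 characters.
For "embryo", step one produces "ryoemb"; step two turns that into "oemb".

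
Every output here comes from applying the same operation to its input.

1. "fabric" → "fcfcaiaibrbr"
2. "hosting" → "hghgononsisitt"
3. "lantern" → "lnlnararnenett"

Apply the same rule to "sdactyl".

slsldydyatatcc

What's happening: double every character, then take characters alternately from the front and the back (1st, last, 2nd, 2nd-last, ...).
Working it through for "sdactyl": intermediate "ssddaaccttyyll", final "slsldydyatatcc".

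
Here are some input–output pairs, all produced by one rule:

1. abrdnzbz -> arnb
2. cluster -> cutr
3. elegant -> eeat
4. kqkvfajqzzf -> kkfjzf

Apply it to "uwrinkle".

urnl

Each output is the input with this applied: keep every other character starting from the first (positions 1st, 3rd, 5th, ...).
"uwrinkle" → "urnl".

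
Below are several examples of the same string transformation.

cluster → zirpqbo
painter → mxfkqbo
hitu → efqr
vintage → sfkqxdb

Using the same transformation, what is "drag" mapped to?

aoxd

Each output is the input with this applied: shift every letter 3 places backward in the alphabet (wrapping around).
Doing the same to "drag": "aoxd".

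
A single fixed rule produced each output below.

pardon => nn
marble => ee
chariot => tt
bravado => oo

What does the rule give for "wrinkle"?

What's happening: double every character, then keep only the last 2 characters.
For "wrinkle", step one produces "wwrriinnkkllee"; step two turns that into "ee".
(Check on "marble": → "mmaarrbbllee" → "ee" ✓)

ee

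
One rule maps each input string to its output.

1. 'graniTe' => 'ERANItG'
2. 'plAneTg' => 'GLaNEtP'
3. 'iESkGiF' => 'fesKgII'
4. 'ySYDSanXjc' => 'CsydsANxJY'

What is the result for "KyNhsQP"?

pYnHSqk

In each case the input is transformed by: swap the first and last characters, then flip the case of every letter.
Working it through for "KyNhsQP": intermediate "PyNhsQK", final "pYnHSqk".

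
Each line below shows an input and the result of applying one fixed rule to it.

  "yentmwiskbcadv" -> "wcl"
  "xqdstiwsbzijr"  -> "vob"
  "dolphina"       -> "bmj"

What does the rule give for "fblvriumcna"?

dzj

The transformation: shift every letter 2 places backward in the alphabet (wrapping around), then keep only the first 3 characters.
"fblvriumcna" → "dzjtpgskaly" → "dzj".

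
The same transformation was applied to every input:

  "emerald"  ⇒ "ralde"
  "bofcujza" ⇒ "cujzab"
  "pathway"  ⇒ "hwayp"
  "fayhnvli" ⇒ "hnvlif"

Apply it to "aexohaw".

Looking at the pairs, the operation is to move the first 3 characters to the end (rotate left by 3), then delete the last 2 characters.
Working it through for "aexohaw": intermediate "ohawaex", final "ohawa".
(Check on "emerald": → "raldeme" → "ralde" ✓)

ohawa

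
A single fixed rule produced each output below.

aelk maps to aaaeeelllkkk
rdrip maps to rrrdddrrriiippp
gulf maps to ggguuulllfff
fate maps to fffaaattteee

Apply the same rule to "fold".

Looking at the pairs, the operation is to repeat every character 3 times.
For "fold" the result is "fffooolllddd".

fffooolllddd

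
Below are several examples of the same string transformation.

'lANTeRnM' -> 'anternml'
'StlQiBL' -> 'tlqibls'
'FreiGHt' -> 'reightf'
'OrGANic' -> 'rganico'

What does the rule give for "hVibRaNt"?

vibranth

The rule is to move the first character to the end, then convert every letter to lowercase.
Working it through for "hVibRaNt": intermediate "VibRaNth", final "vibranth".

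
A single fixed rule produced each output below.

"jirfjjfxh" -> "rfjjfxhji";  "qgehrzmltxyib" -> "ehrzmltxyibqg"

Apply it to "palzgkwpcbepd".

lzgkwpcbepdpa

The pattern: move the first 2 characters to the end (rotate left by 2).
So "palzgkwpcbepd" becomes "lzgkwpcbepdpa".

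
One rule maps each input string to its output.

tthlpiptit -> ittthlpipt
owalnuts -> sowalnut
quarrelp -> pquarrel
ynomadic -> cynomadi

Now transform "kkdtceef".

Looking at the pairs, the operation is to swap the front and back halves of the string, then move the first 3 characters to the end (rotate left by 3).
For "kkdtceef", step one produces "ceefkkdt"; step two turns that into "fkkdtcee".
(Check on "tthlpiptit": → "iptittthlp" → "ittthlpipt" ✓)

fkkdtcee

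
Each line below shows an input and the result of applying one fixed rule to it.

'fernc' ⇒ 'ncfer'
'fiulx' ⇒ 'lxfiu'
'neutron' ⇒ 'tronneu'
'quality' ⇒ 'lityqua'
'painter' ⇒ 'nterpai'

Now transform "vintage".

tagevin

The rule is to move the first 3 characters to the end (rotate left by 3).
On "vintage" that produces "tagevin".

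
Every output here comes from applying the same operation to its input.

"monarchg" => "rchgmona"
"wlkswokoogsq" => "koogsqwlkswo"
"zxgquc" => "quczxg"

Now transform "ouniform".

formouni

Each output is the input with this applied: swap the front and back halves of the string.
Doing the same to "ouniform": "formouni".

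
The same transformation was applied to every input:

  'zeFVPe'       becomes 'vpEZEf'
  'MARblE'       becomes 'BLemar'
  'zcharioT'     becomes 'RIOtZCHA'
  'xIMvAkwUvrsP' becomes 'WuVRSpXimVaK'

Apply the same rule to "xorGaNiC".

Each output is the input with this applied: swap the front and back halves of the string, then flip the case of every letter.
"xorGaNiC" → "aNiCxorG" → "AnIcXORg".

AnIcXORg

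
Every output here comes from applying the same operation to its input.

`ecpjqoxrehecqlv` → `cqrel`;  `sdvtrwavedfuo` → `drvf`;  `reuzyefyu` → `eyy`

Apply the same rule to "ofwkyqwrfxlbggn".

fyrlg

Each output is the input with this applied: keep one character in every 3, starting at position 2 (positions 2nd, 5th, 8th, ...).
On "ofwkyqwrfxlbggn" that produces "fyrlg".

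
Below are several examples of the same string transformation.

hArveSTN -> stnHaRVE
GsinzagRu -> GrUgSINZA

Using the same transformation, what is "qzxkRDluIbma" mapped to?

The rule is to move the last 3 characters to the front (rotate right by 3), then flip the case of every letter.
So "qzxkRDluIbma" becomes "BMAQZXKrdLUi".

BMAQZXKrdLUi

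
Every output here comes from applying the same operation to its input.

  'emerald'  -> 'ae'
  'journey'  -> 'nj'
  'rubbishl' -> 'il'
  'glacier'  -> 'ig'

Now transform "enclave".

ae

Rule — move the first 2 characters to the end (rotate left by 2), then keep one character in every 3, starting at position 3 (positions 3rd, 6th, 9th, ...).
"enclave" → "claveen" → "ae".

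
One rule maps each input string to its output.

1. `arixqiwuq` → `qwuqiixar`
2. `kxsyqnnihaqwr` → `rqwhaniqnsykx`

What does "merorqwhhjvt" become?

What's happening: swap each adjacent pair of characters (1↔2, 3↔4, ...), then reverse the string.
"merorqwhhjvt" → "emorqrhwjhtv" → "vthjwhrqrome".

vthjwhrqrome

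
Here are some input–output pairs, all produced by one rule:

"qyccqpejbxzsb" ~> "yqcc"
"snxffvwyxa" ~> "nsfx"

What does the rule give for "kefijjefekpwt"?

ekif

Looking at the pairs, the operation is to swap each adjacent pair of characters (1↔2, 3↔4, ...), then keep only the first 4 characters.
Doing the same to "kefijjefekpwt": "ekif".
(Check on "snxffvwyxa": → "nsfxvfywax" → "nsfx" ✓)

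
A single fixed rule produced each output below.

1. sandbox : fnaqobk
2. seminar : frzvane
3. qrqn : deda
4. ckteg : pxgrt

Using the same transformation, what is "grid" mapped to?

tevq

The transformation: shift every letter 13 places forward in the alphabet (wrapping around) — i.e. ROT13.
So "grid" becomes "tevq".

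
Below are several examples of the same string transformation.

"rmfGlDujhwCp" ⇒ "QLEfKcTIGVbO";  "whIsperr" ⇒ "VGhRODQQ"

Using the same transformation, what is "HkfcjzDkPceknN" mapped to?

The rule is to flip the case of every letter, then shift every letter 1 place backward in the alphabet (wrapping around).
Applying both steps to "HkfcjzDkPceknN": "hKFCJZdKpCEKNn", then "gJEBIYcJoBDJMm".

gJEBIYcJoBDJMm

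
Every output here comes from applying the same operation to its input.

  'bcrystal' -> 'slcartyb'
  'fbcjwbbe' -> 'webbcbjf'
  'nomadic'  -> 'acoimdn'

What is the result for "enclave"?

lenvcae

The pattern: take characters alternately from the front and the back (1st, last, 2nd, 2nd-last, ...), then swap the first and last characters.
Working it through for "enclave": intermediate "eenvcal", final "lenvcae".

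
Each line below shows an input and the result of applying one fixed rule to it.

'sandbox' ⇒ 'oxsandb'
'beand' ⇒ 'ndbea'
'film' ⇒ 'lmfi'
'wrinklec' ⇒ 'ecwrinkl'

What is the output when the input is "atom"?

The pattern: move the last 2 characters to the front (rotate right by 2).
So "atom" becomes "omat".

omat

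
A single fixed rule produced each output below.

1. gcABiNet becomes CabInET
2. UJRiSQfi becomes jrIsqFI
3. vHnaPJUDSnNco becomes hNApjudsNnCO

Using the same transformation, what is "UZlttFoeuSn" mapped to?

Looking at the pairs, the operation is to flip the case of every letter, then delete the first character.
"UZlttFoeuSn" → "uzLTTfOEUsN" → "zLTTfOEUsN".

zLTTfOEUsN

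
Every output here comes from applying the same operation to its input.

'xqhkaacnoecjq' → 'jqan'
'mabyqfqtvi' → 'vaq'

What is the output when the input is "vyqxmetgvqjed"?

The rule is to move the last 3 characters to the front (rotate right by 3), then keep one character in every 3, starting at position 2 (positions 2nd, 5th, 8th, ...).
For "vyqxmetgvqjed", step one produces "jedvyqxmetgvq"; step two turns that into "eymg".

eymg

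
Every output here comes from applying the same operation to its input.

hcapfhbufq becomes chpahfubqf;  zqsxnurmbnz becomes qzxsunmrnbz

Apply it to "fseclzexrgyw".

sfcezlxegrwy

The pattern: swap each adjacent pair of characters (1↔2, 3↔4, ...).
Doing the same to "fseclzexrgyw": "sfcezlxegrwy".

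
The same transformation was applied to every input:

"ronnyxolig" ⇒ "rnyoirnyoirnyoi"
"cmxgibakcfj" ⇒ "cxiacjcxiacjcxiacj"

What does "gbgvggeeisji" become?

gggeijgggeijgggeij

In each case the input is transformed by: keep every other character starting from the first (positions 1st, 3rd, 5th, ...), then write the whole string 3 times in a row.
For "gbgvggeeisji", step one produces "gggeij"; step two turns that into "gggeijgggeijgggeij".
(Check on "ronnyxolig": → "rnyoi" → "rnyoirnyoirnyoi" ✓)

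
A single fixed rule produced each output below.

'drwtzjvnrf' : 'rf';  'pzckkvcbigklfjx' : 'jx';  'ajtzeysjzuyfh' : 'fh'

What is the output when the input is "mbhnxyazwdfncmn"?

In each case the input is transformed by: keep only the last 2 characters.
So "mbhnxyazwdfncmn" becomes "mn".

mn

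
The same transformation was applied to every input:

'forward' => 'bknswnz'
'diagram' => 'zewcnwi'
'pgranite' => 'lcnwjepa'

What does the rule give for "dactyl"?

Each output is the input with this applied: shift every letter 4 places backward in the alphabet (wrapping around).
On "dactyl" that produces "zwypuh".

zwypuh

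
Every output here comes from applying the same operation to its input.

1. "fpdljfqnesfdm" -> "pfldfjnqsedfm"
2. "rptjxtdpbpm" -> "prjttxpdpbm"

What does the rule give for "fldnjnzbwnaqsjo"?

The rule is to swap each adjacent pair of characters (1↔2, 3↔4, ...).
So "fldnjnzbwnaqsjo" becomes "lfndnjbznwqajso".

lfndnjbznwqajso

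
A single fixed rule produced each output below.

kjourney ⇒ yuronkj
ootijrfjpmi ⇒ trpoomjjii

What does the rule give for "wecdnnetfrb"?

wtrnnfeedc

Rule — sort the characters into reverse alphabetical order, then delete the last character.
Doing the same to "wecdnnetfrb": "wtrnnfeedc".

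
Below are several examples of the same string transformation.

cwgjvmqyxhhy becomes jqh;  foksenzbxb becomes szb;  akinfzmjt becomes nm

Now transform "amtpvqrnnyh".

The rule is to delete the first 2 characters, then keep one character in every 3, starting at position 2 (positions 2nd, 5th, 8th, ...).
"amtpvqrnnyh" → "tpvqrnnyh" → "pry".

pry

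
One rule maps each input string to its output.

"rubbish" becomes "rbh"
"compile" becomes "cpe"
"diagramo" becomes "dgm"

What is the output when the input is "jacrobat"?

jra

Looking at the pairs, the operation is to keep one character in every 3, starting at position 1 (positions 1st, 4th, 7th, ...).
On "jacrobat" that produces "jra".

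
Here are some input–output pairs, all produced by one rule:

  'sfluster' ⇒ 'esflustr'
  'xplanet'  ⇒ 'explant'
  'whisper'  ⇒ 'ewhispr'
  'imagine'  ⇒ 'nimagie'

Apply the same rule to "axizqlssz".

saxizqlsz

The transformation: move the last character to the front, then swap the first and last characters.
On "axizqlssz": the first step gives "zaxizqlss", and the second then gives "saxizqlsz".
(Check on "whisper": → "rwhispe" → "ewhispr" ✓)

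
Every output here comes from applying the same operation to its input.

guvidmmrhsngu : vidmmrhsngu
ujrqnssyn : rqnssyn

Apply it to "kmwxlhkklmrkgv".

Looking at the pairs, the operation is to delete the first 2 characters.
Doing the same to "kmwxlhkklmrkgv": "wxlhkklmrkgv".

wxlhkklmrkgv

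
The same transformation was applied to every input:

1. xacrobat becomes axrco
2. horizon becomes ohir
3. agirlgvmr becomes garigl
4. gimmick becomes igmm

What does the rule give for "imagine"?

miga

The transformation: delete the last 3 characters, then swap each adjacent pair of characters (1↔2, 3↔4, ...).
For "imagine" the result is "miga".
(Check on "xacrobat": → "xacro" → "axrco" ✓)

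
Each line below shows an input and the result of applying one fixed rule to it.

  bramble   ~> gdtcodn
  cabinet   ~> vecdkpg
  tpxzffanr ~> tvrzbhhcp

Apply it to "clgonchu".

The pattern: shift every letter 2 places forward in the alphabet (wrapping around), then move the last character to the front.
Applying both steps to "clgonchu": "eniqpejw", then "weniqpej".

weniqpej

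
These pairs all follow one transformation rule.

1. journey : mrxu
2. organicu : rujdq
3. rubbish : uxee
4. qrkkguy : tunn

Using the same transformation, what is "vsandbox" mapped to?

yvdqg

The transformation: delete the last 3 characters, then shift every letter 3 places forward in the alphabet (wrapping around).
"vsandbox" → "yvdqg".
(Check on "qrkkguy": → "qrkk" → "tunn" ✓)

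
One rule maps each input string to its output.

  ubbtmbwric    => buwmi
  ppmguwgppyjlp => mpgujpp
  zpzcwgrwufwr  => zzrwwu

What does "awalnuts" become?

The pattern: keep every other character starting from the first (positions 1st, 3rd, 5th, ...), then swap each adjacent pair of characters (1↔2, 3↔4, ...).
Applying both steps to "awalnuts": "aant", then "aatn".

aatn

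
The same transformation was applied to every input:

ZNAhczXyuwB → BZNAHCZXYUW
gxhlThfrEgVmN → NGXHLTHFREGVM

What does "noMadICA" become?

In each case the input is transformed by: move the last character to the front, then convert every letter to uppercase.
Working it through for "noMadICA": intermediate "AnoMadIC", final "ANOMADIC".
(Check on "ZNAhczXyuwB": → "BZNAhczXyuw" → "BZNAHCZXYUW" ✓)

ANOMADIC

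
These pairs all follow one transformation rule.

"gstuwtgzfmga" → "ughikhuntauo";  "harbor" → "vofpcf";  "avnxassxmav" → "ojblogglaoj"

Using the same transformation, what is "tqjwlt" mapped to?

hexkzh

The rule is to shift every letter 12 places backward in the alphabet (wrapping around).
"tqjwlt" → "hexkzh".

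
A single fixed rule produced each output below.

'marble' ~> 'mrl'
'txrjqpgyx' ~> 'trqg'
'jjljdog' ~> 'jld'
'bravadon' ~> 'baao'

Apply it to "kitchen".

kth

Rule — move the last character to the front, then keep every other character starting from the second (positions 2nd, 4th, 6th, ...).
"kitchen" → "kth".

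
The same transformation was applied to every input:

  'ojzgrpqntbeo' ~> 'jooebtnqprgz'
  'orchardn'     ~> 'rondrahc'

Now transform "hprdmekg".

Rule — reverse the string, then move the last 2 characters to the front (rotate right by 2).
For "hprdmekg", step one produces "gkemdrph"; step two turns that into "phgkemdr".

phgkemdr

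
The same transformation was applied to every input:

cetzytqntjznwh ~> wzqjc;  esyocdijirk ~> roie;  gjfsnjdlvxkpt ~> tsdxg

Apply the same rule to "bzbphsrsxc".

cprb

The transformation: keep one character in every 3, starting at position 1 (positions 1st, 4th, 7th, ...), then swap the first and last characters.
On "bzbphsrsxc": the first step gives "bprc", and the second then gives "cprb".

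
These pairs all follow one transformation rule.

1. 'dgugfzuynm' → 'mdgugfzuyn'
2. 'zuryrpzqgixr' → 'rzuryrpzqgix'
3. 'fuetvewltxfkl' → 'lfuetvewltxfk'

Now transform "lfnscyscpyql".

Looking at the pairs, the operation is to move the last character to the front.
Applying that to "lfnscyscpyql" gives "llfnscyscpyq".

llfnscyscpyq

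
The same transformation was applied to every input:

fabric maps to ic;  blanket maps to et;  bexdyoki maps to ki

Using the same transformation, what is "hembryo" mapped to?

yo

The transformation: keep only the last 2 characters.
"hembryo" → "yo".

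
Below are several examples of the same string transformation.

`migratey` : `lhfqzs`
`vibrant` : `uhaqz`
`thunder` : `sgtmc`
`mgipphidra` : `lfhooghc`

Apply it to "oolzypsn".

nnkyxo

Looking at the pairs, the operation is to shift every letter 1 place backward in the alphabet (wrapping around), then delete the last 2 characters.
Starting from "oolzypsn": after the first operation, "nnkyxorm"; after the second, "nnkyxo".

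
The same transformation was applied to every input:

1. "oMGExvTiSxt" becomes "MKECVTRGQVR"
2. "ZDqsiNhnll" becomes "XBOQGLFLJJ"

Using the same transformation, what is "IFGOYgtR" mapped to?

What's happening: shift every letter 2 places backward in the alphabet (wrapping around), then convert every letter to uppercase.
For "IFGOYgtR" the result is "GDEMWERP".

GDEMWERP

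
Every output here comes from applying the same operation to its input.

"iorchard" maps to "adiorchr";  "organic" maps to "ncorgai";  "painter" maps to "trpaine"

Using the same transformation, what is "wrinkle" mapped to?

kewrinl

In each case the input is transformed by: move the last 2 characters to the front (rotate right by 2), then swap the first and last characters.
"wrinkle" → "lewrink" → "kewrinl".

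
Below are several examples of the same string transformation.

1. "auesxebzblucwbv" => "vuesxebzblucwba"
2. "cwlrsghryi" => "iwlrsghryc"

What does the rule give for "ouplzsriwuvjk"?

kuplzsriwuvjo

Rule — swap the first and last characters.
For "ouplzsriwuvjk" the result is "kuplzsriwuvjo".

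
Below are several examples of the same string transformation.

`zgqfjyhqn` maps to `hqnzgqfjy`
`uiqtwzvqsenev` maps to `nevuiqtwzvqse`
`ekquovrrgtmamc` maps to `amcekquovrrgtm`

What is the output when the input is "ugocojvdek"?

dekugocojv

In each case the input is transformed by: move the last 3 characters to the front (rotate right by 3).
For "ugocojvdek" the result is "dekugocojv".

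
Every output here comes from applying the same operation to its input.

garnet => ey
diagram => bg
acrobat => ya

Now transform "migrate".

The transformation: shift every letter 2 places backward in the alphabet (wrapping around), then keep only the first 2 characters.
Applying both steps to "migrate": "kgepyrc", then "kg".

kg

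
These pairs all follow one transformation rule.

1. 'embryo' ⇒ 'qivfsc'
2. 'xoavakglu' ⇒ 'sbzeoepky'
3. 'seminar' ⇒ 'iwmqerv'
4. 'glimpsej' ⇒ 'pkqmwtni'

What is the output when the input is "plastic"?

The pattern: shift every letter 4 places forward in the alphabet (wrapping around), then swap each adjacent pair of characters (1↔2, 3↔4, ...).
"plastic" → "tpewxmg" → "ptwemxg".

ptwemxg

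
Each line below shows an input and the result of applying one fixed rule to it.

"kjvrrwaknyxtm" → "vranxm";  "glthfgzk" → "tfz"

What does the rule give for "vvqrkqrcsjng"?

What's happening: delete the first character, then keep every other character starting from the second (positions 2nd, 4th, 6th, ...).
Starting from "vvqrkqrcsjng": after the first operation, "vqrkqrcsjng"; after the second, "qkrsn".

qkrsn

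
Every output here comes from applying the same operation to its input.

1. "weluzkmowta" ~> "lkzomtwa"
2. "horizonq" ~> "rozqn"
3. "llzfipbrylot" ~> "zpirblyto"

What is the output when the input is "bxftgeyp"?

fegpy

The rule is to swap each adjacent pair of characters (1↔2, 3↔4, ...), then delete the first 3 characters.
For "bxftgeyp", step one produces "xbtfegpy"; step two turns that into "fegpy".
(Check on "llzfipbrylot": → "llfzpirblyto" → "zpirblyto" ✓)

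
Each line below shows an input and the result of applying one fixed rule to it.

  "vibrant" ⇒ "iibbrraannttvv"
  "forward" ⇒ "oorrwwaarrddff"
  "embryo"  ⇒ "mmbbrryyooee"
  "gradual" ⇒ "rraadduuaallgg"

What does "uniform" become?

Looking at the pairs, the operation is to move the first character to the end, then double every character.
On "uniform": the first step gives "niformu", and the second then gives "nniiffoorrmmuu".

nniiffoorrmmuu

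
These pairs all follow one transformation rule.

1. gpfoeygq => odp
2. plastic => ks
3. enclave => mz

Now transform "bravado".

qz

Looking at the pairs, the operation is to keep one character in every 3, starting at position 2 (positions 2nd, 5th, 8th, ...), then shift every letter 1 place backward in the alphabet (wrapping around).
For "bravado" the result is "qz".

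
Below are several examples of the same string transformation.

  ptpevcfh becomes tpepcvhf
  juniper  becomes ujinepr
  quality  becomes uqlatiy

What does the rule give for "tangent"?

atgnnet

In each case the input is transformed by: swap each adjacent pair of characters (1↔2, 3↔4, ...).
"tangent" → "atgnnet".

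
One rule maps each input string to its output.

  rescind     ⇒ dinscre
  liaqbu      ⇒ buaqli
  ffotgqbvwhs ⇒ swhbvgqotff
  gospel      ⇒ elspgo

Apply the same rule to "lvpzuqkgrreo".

Looking at the pairs, the operation is to swap each adjacent pair of characters (1↔2, 3↔4, ...), then reverse the string.
On "lvpzuqkgrreo" that produces "eorrkguqpzlv".

eorrkguqpzlv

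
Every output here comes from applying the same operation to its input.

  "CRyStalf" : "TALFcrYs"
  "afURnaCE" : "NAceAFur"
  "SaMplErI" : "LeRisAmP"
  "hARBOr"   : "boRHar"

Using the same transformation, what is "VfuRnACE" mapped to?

What's happening: swap the front and back halves of the string, then flip the case of every letter.
"VfuRnACE" → "nACEVfuR" → "NacevFUr".

NacevFUr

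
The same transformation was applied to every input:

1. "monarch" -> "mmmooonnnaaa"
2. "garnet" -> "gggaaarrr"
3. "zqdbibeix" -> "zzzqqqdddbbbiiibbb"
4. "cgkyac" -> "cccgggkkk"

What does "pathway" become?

Each output is the input with this applied: delete the last 3 characters, then repeat every character 3 times.
For "pathway", step one produces "path"; step two turns that into "pppaaattthhh".

pppaaattthhh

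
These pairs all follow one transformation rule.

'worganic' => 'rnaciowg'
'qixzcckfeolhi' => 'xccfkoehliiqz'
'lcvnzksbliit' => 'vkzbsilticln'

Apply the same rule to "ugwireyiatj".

The rule is to swap each adjacent pair of characters (1↔2, 3↔4, ...), then move the first 3 characters to the end (rotate left by 3).
Applying both steps to "ugwireyiatj": "guiweriytaj", then "weriytajgui".

weriytajgui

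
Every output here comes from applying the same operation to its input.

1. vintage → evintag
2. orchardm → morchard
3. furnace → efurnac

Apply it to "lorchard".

The transformation: move the last character to the front.
On "lorchard" that produces "dlorchar".

dlorchar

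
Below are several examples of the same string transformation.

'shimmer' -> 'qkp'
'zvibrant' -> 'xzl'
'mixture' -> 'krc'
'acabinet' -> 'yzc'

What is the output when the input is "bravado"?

ztm

What's happening: shift every letter 2 places backward in the alphabet (wrapping around), then keep one character in every 3, starting at position 1 (positions 1st, 4th, 7th, ...).
"bravado" → "zpytybm" → "ztm".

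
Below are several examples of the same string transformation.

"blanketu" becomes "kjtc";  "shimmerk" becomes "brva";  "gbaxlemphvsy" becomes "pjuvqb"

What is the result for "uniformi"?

drxv

The rule is to keep every other character starting from the first (positions 1st, 3rd, 5th, ...), then shift every letter 9 places forward in the alphabet (wrapping around).
For "uniformi", step one produces "uiom"; step two turns that into "drxv".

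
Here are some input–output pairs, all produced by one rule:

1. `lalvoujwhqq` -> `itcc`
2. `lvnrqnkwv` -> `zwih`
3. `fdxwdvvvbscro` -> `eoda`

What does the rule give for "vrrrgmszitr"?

lufd

The pattern: shift every letter 12 places forward in the alphabet (wrapping around), then keep only the last 4 characters.
Starting from "vrrrgmszitr": after the first operation, "hdddsyelufd"; after the second, "lufd".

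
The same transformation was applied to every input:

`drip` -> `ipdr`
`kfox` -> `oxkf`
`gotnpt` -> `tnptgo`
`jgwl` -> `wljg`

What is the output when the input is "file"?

Each output is the input with this applied: move the first 2 characters to the end (rotate left by 2).
"file" → "lefi".

lefi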